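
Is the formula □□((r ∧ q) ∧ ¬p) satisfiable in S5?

Satisfiable (open branch found)

1. □□((r ∧ q) ∧ ¬p), w0
2. □((r ∧ q) ∧ ¬p), w0
3. (r ∧ q) ∧ ¬p, w0
4. r ∧ q, w0
5. ¬p, w0
6. r, w0
7. q, w0
Accessibility: w0Rw0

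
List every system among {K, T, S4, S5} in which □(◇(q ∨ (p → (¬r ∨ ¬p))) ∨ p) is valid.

T-tableau for the negation ¬□(◇(q ∨ (p → (¬r ∨ ¬p))) ∨ p):
1. ¬□(◇(q ∨ (p → (¬r ∨ ¬p))) ∨ p), u
2. ¬(◇(q ∨ (p → (¬r ∨ ¬p))) ∨ p), v
3. ¬◇(q ∨ (p → (¬r ∨ ¬p))), v
4. ¬p, v
5. ¬(q ∨ (p → (¬r ∨ ¬p))), v
6. ¬q, v
7. ¬(p → (¬r ∨ ¬p)), v
8. p, v
9. ¬(¬r ∨ ¬p), v
Accessibility: uRu, uRv, vRv
Branch closes: p and ¬p both at v.
Every branch closes (one shown): valid in T, hence also in S4, S5 (every theorem of T is a theorem of S4 and S5).
K-tableau for the negation ¬□(◇(q ∨ (p → (¬r ∨ ¬p))) ∨ p):
1. ¬□(◇(q ∨ (p → (¬r ∨ ¬p))) ∨ p), u
2. ¬(◇(q ∨ (p → (¬r ∨ ¬p))) ∨ p), v
3. ¬◇(q ∨ (p → (¬r ∨ ¬p))), v
4. ¬p, v
Accessibility: uRv
Complete open branch: countermodel on a K-frame, so not valid in K.

T, S4, S5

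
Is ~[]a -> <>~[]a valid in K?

No, not valid

Tableau for the negation ~(~[]a -> <>~[]a):
1. ~(~[]a -> <>~[]a), u
2. ~[]a, u   [~->-rule on 1]
3. ~<>~[]a, u   [~->-rule on 1]
4. ~a, v   [~[]-rule on 2: fresh world v, uRv]
5. []a, v   [~<>-rule on 3 via uRv]
Accessibility: uRv
The negation has an open branch (countermodel exists).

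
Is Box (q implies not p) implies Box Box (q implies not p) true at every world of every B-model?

Tableau for the negation not (Box (q implies not p) implies Box Box (q implies not p)):
1. not (Box (q implies not p) implies Box Box (q implies not p)), 0
2. Box (q implies not p), 0
3. not Box Box (q implies not p), 0
4. q implies not p, 0
5. not p, 0
6. not Box (q implies not p), 1
7. q implies not p, 1
8. not p, 1
9. not (q implies not p), 2
10. q, 2
11. p, 2
Accessibility: 0R0, 0R1, 1R0, 1R1, 1R2, 2R1, 2R2
The negation has an open branch (countermodel exists).

Invalid (countermodel exists)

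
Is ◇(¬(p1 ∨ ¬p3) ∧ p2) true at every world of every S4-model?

Tableau for the negation ¬◇(¬(p1 ∨ ¬p3) ∧ p2):
1. ¬◇(¬(p1 ∨ ¬p3) ∧ p2), w0
2. ¬(¬(p1 ∨ ¬p3) ∧ p2), w0   [¬◇-rule on 1 via w0Rw0]
3. ¬p2, w0   [¬∧-rule on 2 (branches; this branch)]
Accessibility: w0Rw0
The negation has an open branch (countermodel exists).

Not valid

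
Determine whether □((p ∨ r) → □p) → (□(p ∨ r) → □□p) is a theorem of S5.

Tableau for the negation ¬(□((p ∨ r) → □p) → (□(p ∨ r) → □□p)):
1. ¬(□((p ∨ r) → □p) → (□(p ∨ r) → □□p)), u
2. □((p ∨ r) → □p), u
3. ¬(□(p ∨ r) → □□p), u
4. □(p ∨ r), u
5. ¬□□p, u
6. (p ∨ r) → □p, u
7. p ∨ r, u
8. □p, u
9. p, u
10. r, u
11. ¬□p, v
12. (p ∨ r) → □p, v
13. p ∨ r, v
14. p, v
15. □p, v
16. r, v
17. ¬p, w
18. (p ∨ r) → □p, w
19. p ∨ r, w
20. p, w
Accessibility: uRu, uRv, uRw, vRu, vRv, vRw, wRu, wRv, wRw
Branch closes: p and ¬p both at w.
All branches of the negation close; one closing branch shown above.

Valid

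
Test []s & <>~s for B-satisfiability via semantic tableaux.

1. []s & <>~s, u
2. []s, u
3. <>~s, u
4. s, u
5. ~s, v
6. s, v
Accessibility: uRu, uRv, vRu, vRv
Branch closes: s and ~s both at v.
(One branch shown.) All branches close.

Unsatisfiable (every branch closes)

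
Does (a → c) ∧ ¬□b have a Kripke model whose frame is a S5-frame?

Satisfiable

1. (a → c) ∧ ¬□b, 0
2. a → c, 0
3. ¬□b, 0
4. c, 0
5. ¬b, 1
Accessibility: 0R0, 0R1, 1R0, 1R1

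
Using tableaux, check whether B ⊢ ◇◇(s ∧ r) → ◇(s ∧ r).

Tableau for the negation ¬(◇◇(s ∧ r) → ◇(s ∧ r)):
1. ¬(◇◇(s ∧ r) → ◇(s ∧ r)), w0
2. ◇◇(s ∧ r), w0   [¬→-rule on 1]
3. ¬◇(s ∧ r), w0   [¬→-rule on 1]
4. ¬(s ∧ r), w0   [¬◇-rule on 3 via w0Rw0]
5. ¬r, w0   [¬∧-rule on 4 (branches; this branch)]
6. ◇(s ∧ r), w1   [◇-rule on 2: fresh world w1, w0Rw1]
7. ¬(s ∧ r), w1   [¬◇-rule on 3 via w0Rw1]
8. ¬r, w1   [¬∧-rule on 7 (branches; this branch)]
9. s ∧ r, w2   [◇-rule on 6: fresh world w2, w1Rw2]
10. s, w2   [∧-rule on 9]
11. r, w2   [∧-rule on 9]
Accessibility: w0Rw0, w0Rw1, w1Rw0, w1Rw1, w1Rw2, w2Rw1, w2Rw2
The negation has an open branch (countermodel exists).

No, not valid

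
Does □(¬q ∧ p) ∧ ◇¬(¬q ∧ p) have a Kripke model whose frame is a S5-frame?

Unsatisfiable (every branch closes)

1. □(¬q ∧ p) ∧ ◇¬(¬q ∧ p), 0
2. □(¬q ∧ p), 0
3. ◇¬(¬q ∧ p), 0
4. ¬q ∧ p, 0
5. ¬q, 0
6. p, 0
7. ¬(¬q ∧ p), 1
8. ¬q ∧ p, 1
9. ¬q, 1
10. p, 1
11. ¬p, 1
Accessibility: 0R0, 0R1, 1R0, 1R1
Branch closes: p and ¬p both at 1.
All branches of the tableau close; one closing branch shown above.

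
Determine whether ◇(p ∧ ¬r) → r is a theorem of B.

Invalid (countermodel exists)

Tableau for the negation ¬(◇(p ∧ ¬r) → r):
1. ¬(◇(p ∧ ¬r) → r), 0
2. ◇(p ∧ ¬r), 0
3. ¬r, 0
4. p ∧ ¬r, 1
5. p, 1
6. ¬r, 1
Accessibility: 0R0, 0R1, 1R0, 1R1
The negation has an open branch (countermodel exists).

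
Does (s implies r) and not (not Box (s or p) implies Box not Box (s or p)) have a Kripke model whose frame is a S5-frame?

1. (s implies r) and not (not Box (s or p) implies Box not Box (s or p)), 0
2. s implies r, 0   [and-rule on 1]
3. not (not Box (s or p) implies Box not Box (s or p)), 0   [and-rule on 1]
4. not Box (s or p), 0   [neg-implies-rule on 3]
5. not Box not Box (s or p), 0   [neg-implies-rule on 3]
6. r, 0   [implies-rule on 2 (branches; this branch)]
7. not (s or p), 1   [neg-Box-rule on 4: fresh world 1, 0R1]
8. not s, 1   [neg-or-rule on 7]
9. not p, 1   [neg-or-rule on 7]
10. Box (s or p), 2   [neg-Box-rule on 5: fresh world 2, 0R2]
11. s or p, 0   [Box-rule on 10 via 2R0]
12. s or p, 1   [Box-rule on 10 via 2R1]
13. s or p, 2   [Box-rule on 10 via 2R2]
14. p, 0   [or-rule on 11 (branches; this branch)]
15. p, 1   [or-rule on 12 (branches; this branch)]
Accessibility: 0R0, 0R1, 0R2, 1R0, 1R1, 1R2, 2R0, 2R1, 2R2
Branch closes: p and not p both at 1.
(One branch shown.) All branches close.

Unsatisfiable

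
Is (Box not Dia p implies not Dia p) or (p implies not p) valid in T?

Tableau for the negation not ((Box not Dia p implies not Dia p) or (p implies not p)):
1. not ((Box not Dia p implies not Dia p) or (p implies not p)), w0
2. not (Box not Dia p implies not Dia p), w0
3. not (p implies not p), w0
4. Box not Dia p, w0
5. Dia p, w0
6. p, w0
7. not Dia p, w0
8. not p, w0
Accessibility: w0Rw0
Branch closes: p and not p both at w0.
Every branch of the negation's tableau closes; the branch above is one of them.

Valid in T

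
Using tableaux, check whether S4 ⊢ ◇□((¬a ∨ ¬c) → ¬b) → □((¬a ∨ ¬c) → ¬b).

Not valid

Tableau for the negation ¬(◇□((¬a ∨ ¬c) → ¬b) → □((¬a ∨ ¬c) → ¬b)):
1. ¬(◇□((¬a ∨ ¬c) → ¬b) → □((¬a ∨ ¬c) → ¬b)), 0
2. ◇□((¬a ∨ ¬c) → ¬b), 0
3. ¬□((¬a ∨ ¬c) → ¬b), 0
4. □((¬a ∨ ¬c) → ¬b), 1
5. (¬a ∨ ¬c) → ¬b, 1
6. ¬b, 1
7. ¬((¬a ∨ ¬c) → ¬b), 2
8. ¬a ∨ ¬c, 2
9. b, 2
10. ¬c, 2
Accessibility: 0R0, 0R1, 0R2, 1R1, 2R2
The negation has an open branch (countermodel exists).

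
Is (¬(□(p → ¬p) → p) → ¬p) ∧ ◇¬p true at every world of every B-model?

Not valid

Tableau for the negation ¬((¬(□(p → ¬p) → p) → ¬p) ∧ ◇¬p):
1. ¬((¬(□(p → ¬p) → p) → ¬p) ∧ ◇¬p), 0
2. ¬◇¬p, 0   [¬∧-rule on 1 (branches; this branch)]
3. p, 0   [¬◇-rule on 2 via 0R0]
Accessibility: 0R0
The negation has an open branch (countermodel exists).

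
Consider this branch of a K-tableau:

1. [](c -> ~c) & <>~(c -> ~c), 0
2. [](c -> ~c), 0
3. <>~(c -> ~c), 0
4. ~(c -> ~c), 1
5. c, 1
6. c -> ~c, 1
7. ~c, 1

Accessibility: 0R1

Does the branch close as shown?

Both c and ~c appear at 1.

Yes, closed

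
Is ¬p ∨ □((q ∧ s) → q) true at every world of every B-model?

Tableau for the negation ¬(¬p ∨ □((q ∧ s) → q)):
1. ¬(¬p ∨ □((q ∧ s) → q)), 0
2. p, 0
3. ¬□((q ∧ s) → q), 0
4. ¬((q ∧ s) → q), 1
5. q ∧ s, 1
6. ¬q, 1
7. q, 1
8. s, 1
Accessibility: 0R0, 0R1, 1R0, 1R1
Branch closes: q and ¬q both at 1.
Every branch of the negation's tableau closes; the branch above is one of them.

Yes, valid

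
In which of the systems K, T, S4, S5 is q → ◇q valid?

T-tableau for the negation ¬(q → ◇q):
1. ¬(q → ◇q), u
2. q, u   [¬→-rule on 1]
3. ¬◇q, u   [¬→-rule on 1]
4. ¬q, u   [¬◇-rule on 3 via uRu]
Accessibility: uRu
Branch closes: q and ¬q both at u.
Every branch closes (one shown): valid in T, hence also in S4, S5 (every theorem of T is a theorem of S4 and S5).
K-tableau for the negation ¬(q → ◇q):
1. ¬(q → ◇q), u
2. q, u   [¬→-rule on 1]
3. ¬◇q, u   [¬→-rule on 1]
Complete open branch: countermodel on a K-frame, so not valid in K.

T, S4, S5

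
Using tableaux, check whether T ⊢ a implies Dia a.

Tableau for the negation not (a implies Dia a):
1. not (a implies Dia a), u
2. a, u   [neg-implies-rule on 1]
3. not Dia a, u   [neg-implies-rule on 1]
4. not a, u   [neg-Dia-rule on 3 via uRu]
Accessibility: uRu
Branch closes: a and not a both at u.
All branches of the negation close; one closing branch shown above.

Yes, valid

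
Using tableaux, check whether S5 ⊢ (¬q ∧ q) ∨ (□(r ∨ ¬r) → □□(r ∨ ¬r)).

Tableau for the negation ¬((¬q ∧ q) ∨ (□(r ∨ ¬r) → □□(r ∨ ¬r))):
1. ¬((¬q ∧ q) ∨ (□(r ∨ ¬r) → □□(r ∨ ¬r))), w0
2. ¬(¬q ∧ q), w0
3. ¬(□(r ∨ ¬r) → □□(r ∨ ¬r)), w0
4. □(r ∨ ¬r), w0
5. ¬□□(r ∨ ¬r), w0
6. r ∨ ¬r, w0
7. ¬q, w0
8. ¬r, w0
9. ¬□(r ∨ ¬r), w1
10. r ∨ ¬r, w1
11. ¬r, w1
12. ¬(r ∨ ¬r), w2
13. ¬r, w2
14. r, w2
Accessibility: w0Rw0, w0Rw1, w0Rw2, w1Rw0, w1Rw1, w1Rw2, w2Rw0, w2Rw1, w2Rw2
Branch closes: r and ¬r both at w2.
All branches of the negation close; one closing branch shown above.

Valid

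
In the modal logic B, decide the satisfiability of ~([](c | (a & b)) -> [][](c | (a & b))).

1. ~([](c | (a & b)) -> [][](c | (a & b))), w0
2. [](c | (a & b)), w0
3. ~[][](c | (a & b)), w0
4. c | (a & b), w0
5. a & b, w0
6. a, w0
7. b, w0
8. ~[](c | (a & b)), w1
9. c | (a & b), w1
10. a & b, w1
11. a, w1
12. b, w1
13. ~(c | (a & b)), w2
14. ~c, w2
15. ~(a & b), w2
16. ~b, w2
Accessibility: w0Rw0, w0Rw1, w1Rw0, w1Rw1, w1Rw2, w2Rw1, w2Rw2

Satisfiable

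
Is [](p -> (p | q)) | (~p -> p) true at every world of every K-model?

Tableau for the negation ~([](p -> (p | q)) | (~p -> p)):
1. ~([](p -> (p | q)) | (~p -> p)), 0
2. ~[](p -> (p | q)), 0
3. ~(~p -> p), 0
4. ~p, 0
5. ~(p -> (p | q)), 1
6. p, 1
7. ~(p | q), 1
8. ~p, 1
9. ~q, 1
Accessibility: 0R1
Branch closes: p and ~p both at 1.
Every branch of the negation's tableau closes; the branch above is one of them.

Valid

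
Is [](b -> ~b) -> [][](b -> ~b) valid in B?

No, not valid

Tableau for the negation ~([](b -> ~b) -> [][](b -> ~b)):
1. ~([](b -> ~b) -> [][](b -> ~b)), u
2. [](b -> ~b), u
3. ~[][](b -> ~b), u
4. b -> ~b, u
5. ~b, u
6. ~[](b -> ~b), v
7. b -> ~b, v
8. ~b, v
9. ~(b -> ~b), w
10. b, w
Accessibility: uRu, uRv, vRu, vRv, vRw, wRv, wRw
The negation has an open branch (countermodel exists).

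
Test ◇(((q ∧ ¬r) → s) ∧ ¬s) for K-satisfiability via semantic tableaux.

Yes, satisfiable

1. ◇(((q ∧ ¬r) → s) ∧ ¬s), w0
2. ((q ∧ ¬r) → s) ∧ ¬s, w1
3. (q ∧ ¬r) → s, w1
4. ¬s, w1
5. ¬(q ∧ ¬r), w1
6. r, w1
Accessibility: w0Rw1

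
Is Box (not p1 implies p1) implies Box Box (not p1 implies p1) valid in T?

Tableau for the negation not (Box (not p1 implies p1) implies Box Box (not p1 implies p1)):
1. not (Box (not p1 implies p1) implies Box Box (not p1 implies p1)), w0
2. Box (not p1 implies p1), w0   [neg-implies-rule on 1]
3. not Box Box (not p1 implies p1), w0   [neg-implies-rule on 1]
4. not p1 implies p1, w0   [Box-rule on 2 via w0Rw0]
5. p1, w0   [implies-rule on 4 (branches; this branch)]
6. not Box (not p1 implies p1), w1   [neg-Box-rule on 3: fresh world w1, w0Rw1]
7. not p1 implies p1, w1   [Box-rule on 2 via w0Rw1]
8. p1, w1   [implies-rule on 7 (branches; this branch)]
9. not (not p1 implies p1), w2   [neg-Box-rule on 6: fresh world w2, w1Rw2]
10. not p1, w2   [neg-implies-rule on 9]
Accessibility: w0Rw0, w0Rw1, w1Rw1, w1Rw2, w2Rw2
The negation has an open branch (countermodel exists).

Invalid (countermodel exists)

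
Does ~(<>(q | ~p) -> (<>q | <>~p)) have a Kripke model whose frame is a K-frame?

1. ~(<>(q | ~p) -> (<>q | <>~p)), w0
2. <>(q | ~p), w0   [~->-rule on 1]
3. ~(<>q | <>~p), w0   [~->-rule on 1]
4. ~<>q, w0   [~|-rule on 3]
5. ~<>~p, w0   [~|-rule on 3]
6. q | ~p, w1   [<>-rule on 2: fresh world w1, w0Rw1]
7. ~q, w1   [~<>-rule on 4 via w0Rw1]
8. p, w1   [~<>-rule on 5 via w0Rw1]
9. ~p, w1   [|-rule on 6 (branches; this branch)]
Accessibility: w0Rw1
Branch closes: p and ~p both at w1.
All branches of the tableau close; one closing branch shown above.

No, unsatisfiable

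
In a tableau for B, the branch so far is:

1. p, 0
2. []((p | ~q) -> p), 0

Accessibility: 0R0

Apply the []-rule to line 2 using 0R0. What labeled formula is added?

(p | ~q) -> p, 0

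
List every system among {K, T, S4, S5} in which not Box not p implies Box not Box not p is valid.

S5

S4-tableau for the negation not (not Box not p implies Box not Box not p):
1. not (not Box not p implies Box not Box not p), w0
2. not Box not p, w0
3. not Box not Box not p, w0
4. p, w1
5. Box not p, w2
6. not p, w2
Accessibility: w0Rw0, w0Rw1, w0Rw2, w1Rw1, w2Rw2
Complete open branch: countermodel on an S4-frame, so not valid in S4, nor in K, T (the same frame is also a K-frame and a T-frame).
S5-tableau for the negation not (not Box not p implies Box not Box not p):
1. not (not Box not p implies Box not Box not p), w0
2. not Box not p, w0
3. not Box not Box not p, w0
4. p, w1
5. Box not p, w2
6. not p, w0
7. not p, w1
Accessibility: w0Rw0, w0Rw1, w0Rw2, w1Rw0, w1Rw1, w1Rw2, w2Rw0, w2Rw1, w2Rw2
Branch closes: p and not p both at w1.
Every branch closes (one shown): valid in S5.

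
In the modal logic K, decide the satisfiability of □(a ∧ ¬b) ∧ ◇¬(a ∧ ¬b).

1. □(a ∧ ¬b) ∧ ◇¬(a ∧ ¬b), w0
2. □(a ∧ ¬b), w0
3. ◇¬(a ∧ ¬b), w0
4. ¬(a ∧ ¬b), w1
5. a ∧ ¬b, w1
6. a, w1
7. ¬b, w1
8. b, w1
Accessibility: w0Rw1
Branch closes: b and ¬b both at w1.
All branches of the tableau close; one closing branch shown above.

Unsatisfiable (every branch closes)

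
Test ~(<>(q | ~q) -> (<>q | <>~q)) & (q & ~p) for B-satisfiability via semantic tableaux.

Unsatisfiable

1. ~(<>(q | ~q) -> (<>q | <>~q)) & (q & ~p), w0
2. ~(<>(q | ~q) -> (<>q | <>~q)), w0   [&-rule on 1]
3. q & ~p, w0   [&-rule on 1]
4. <>(q | ~q), w0   [~->-rule on 2]
5. ~(<>q | <>~q), w0   [~->-rule on 2]
6. q, w0   [&-rule on 3]
7. ~p, w0   [&-rule on 3]
8. ~<>q, w0   [~|-rule on 5]
9. ~<>~q, w0   [~|-rule on 5]
10. ~q, w0   [~<>-rule on 8 via w0Rw0]
Accessibility: w0Rw0
Branch closes: q and ~q both at w0.
Every branch closes; the branch above is one of them.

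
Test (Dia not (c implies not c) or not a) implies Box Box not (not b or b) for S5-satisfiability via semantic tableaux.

1. (Dia not (c implies not c) or not a) implies Box Box not (not b or b), 0
2. not (Dia not (c implies not c) or not a), 0
3. not Dia not (c implies not c), 0
4. a, 0
5. c implies not c, 0
6. not c, 0
Accessibility: 0R0

Satisfiable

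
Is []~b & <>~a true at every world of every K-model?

Tableau for the negation ~([]~b & <>~a):
1. ~([]~b & <>~a), u
2. ~<>~a, u
The negation has an open branch (countermodel exists).

No, not valid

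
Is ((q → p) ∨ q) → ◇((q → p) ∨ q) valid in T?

Tableau for the negation ¬(((q → p) ∨ q) → ◇((q → p) ∨ q)):
1. ¬(((q → p) ∨ q) → ◇((q → p) ∨ q)), w0
2. (q → p) ∨ q, w0
3. ¬◇((q → p) ∨ q), w0
4. ¬((q → p) ∨ q), w0
5. ¬(q → p), w0
6. ¬q, w0
7. q, w0
8. ¬p, w0
Accessibility: w0Rw0
Branch closes: q and ¬q both at w0.
Every branch of the negation's tableau closes; the branch above is one of them.

Valid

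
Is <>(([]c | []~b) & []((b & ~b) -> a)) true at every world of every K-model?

Tableau for the negation ~<>(([]c | []~b) & []((b & ~b) -> a)):
1. ~<>(([]c | []~b) & []((b & ~b) -> a)), w0
The negation has an open branch (countermodel exists).

Invalid (countermodel exists)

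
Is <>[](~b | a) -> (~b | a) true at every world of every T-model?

Not valid

Tableau for the negation ~(<>[](~b | a) -> (~b | a)):
1. ~(<>[](~b | a) -> (~b | a)), 0
2. <>[](~b | a), 0
3. ~(~b | a), 0
4. b, 0
5. ~a, 0
6. [](~b | a), 1
7. ~b | a, 1
8. a, 1
Accessibility: 0R0, 0R1, 1R1
The negation has an open branch (countermodel exists).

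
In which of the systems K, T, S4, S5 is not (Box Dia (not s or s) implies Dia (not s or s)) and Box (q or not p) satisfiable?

K

T-tableau for the formula:
1. not (Box Dia (not s or s) implies Dia (not s or s)) and Box (q or not p), u
2. not (Box Dia (not s or s) implies Dia (not s or s)), u
3. Box (q or not p), u
4. Box Dia (not s or s), u
5. not Dia (not s or s), u
6. q or not p, u
7. Dia (not s or s), u
8. not (not s or s), u
9. s, u
10. not s, u
Accessibility: uRu
Branch closes: s and not s both at u.
Every branch closes (one shown): unsatisfiable in T, hence also in S4, S5 (every S4/S5-frame is a T-frame).
K-tableau for the formula:
1. not (Box Dia (not s or s) implies Dia (not s or s)) and Box (q or not p), u
2. not (Box Dia (not s or s) implies Dia (not s or s)), u
3. Box (q or not p), u
4. Box Dia (not s or s), u
5. not Dia (not s or s), u
Complete open branch: satisfiable in K.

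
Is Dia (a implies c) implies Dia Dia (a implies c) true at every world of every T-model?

Valid

Tableau for the negation not (Dia (a implies c) implies Dia Dia (a implies c)):
1. not (Dia (a implies c) implies Dia Dia (a implies c)), w0
2. Dia (a implies c), w0
3. not Dia Dia (a implies c), w0
4. not Dia (a implies c), w0
5. not (a implies c), w0
6. a, w0
7. not c, w0
8. a implies c, w1
9. not Dia (a implies c), w1
10. not (a implies c), w1
11. a, w1
12. not c, w1
13. c, w1
Accessibility: w0Rw0, w0Rw1, w1Rw1
Branch closes: c and not c both at w1.
All branches of the negation close; one closing branch shown above.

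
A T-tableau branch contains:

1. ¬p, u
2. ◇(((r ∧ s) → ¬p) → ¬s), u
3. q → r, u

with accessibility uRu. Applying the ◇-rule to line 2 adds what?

a fresh world v with uRv, and ((r ∧ s) → ¬p) → ¬s at v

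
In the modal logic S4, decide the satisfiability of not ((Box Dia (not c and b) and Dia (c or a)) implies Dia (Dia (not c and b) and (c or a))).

1. not ((Box Dia (not c and b) and Dia (c or a)) implies Dia (Dia (not c and b) and (c or a))), u
2. Box Dia (not c and b) and Dia (c or a), u
3. not Dia (Dia (not c and b) and (c or a)), u
4. Box Dia (not c and b), u
5. Dia (c or a), u
6. not (Dia (not c and b) and (c or a)), u
7. Dia (not c and b), u
8. not (c or a), u
9. not c, u
10. not a, u
11. c or a, v
12. not (Dia (not c and b) and (c or a)), v
13. Dia (not c and b), v
14. a, v
15. not Dia (not c and b), v
16. not (not c and b), v
17. not b, v
18. not c and b, w
19. not c, w
20. b, w
21. not (Dia (not c and b) and (c or a)), w
22. Dia (not c and b), w
23. not (c or a), w
24. not a, w
25. not c and b, x
26. not c, x
27. b, x
28. not (Dia (not c and b) and (c or a)), x
29. Dia (not c and b), x
30. not (not c and b), x
31. not (c or a), x
32. not a, x
33. not b, x
Accessibility: uRu, uRv, uRw, uRx, vRv, vRx, wRw, xRx
Branch closes: b and not b both at x.
(One branch shown.) All branches close.

Unsatisfiable (every branch closes)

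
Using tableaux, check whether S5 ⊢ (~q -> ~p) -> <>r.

Tableau for the negation ~((~q -> ~p) -> <>r):
1. ~((~q -> ~p) -> <>r), u
2. ~q -> ~p, u
3. ~<>r, u
4. ~r, u
5. ~p, u
Accessibility: uRu
The negation has an open branch (countermodel exists).

No, not valid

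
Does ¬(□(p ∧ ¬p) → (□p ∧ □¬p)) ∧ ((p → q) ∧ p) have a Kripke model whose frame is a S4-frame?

Unsatisfiable

1. ¬(□(p ∧ ¬p) → (□p ∧ □¬p)) ∧ ((p → q) ∧ p), w0
2. ¬(□(p ∧ ¬p) → (□p ∧ □¬p)), w0
3. (p → q) ∧ p, w0
4. □(p ∧ ¬p), w0
5. ¬(□p ∧ □¬p), w0
6. p → q, w0
7. p, w0
8. p ∧ ¬p, w0
9. ¬p, w0
Accessibility: w0Rw0
Branch closes: p and ¬p both at w0.
Every branch closes; the branch above is one of them.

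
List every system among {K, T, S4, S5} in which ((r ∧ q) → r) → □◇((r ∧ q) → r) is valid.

K-tableau for the negation ¬(((r ∧ q) → r) → □◇((r ∧ q) → r)):
1. ¬(((r ∧ q) → r) → □◇((r ∧ q) → r)), w0
2. (r ∧ q) → r, w0   [¬→-rule on 1]
3. ¬□◇((r ∧ q) → r), w0   [¬→-rule on 1]
4. r, w0   [→-rule on 2 (branches; this branch)]
5. ¬◇((r ∧ q) → r), w1   [¬□-rule on 3: fresh world w1, w0Rw1]
Accessibility: w0Rw1
Complete open branch: countermodel on a K-frame, so not valid in K.
T-tableau for the negation ¬(((r ∧ q) → r) → □◇((r ∧ q) → r)):
1. ¬(((r ∧ q) → r) → □◇((r ∧ q) → r)), w0
2. (r ∧ q) → r, w0   [¬→-rule on 1]
3. ¬□◇((r ∧ q) → r), w0   [¬→-rule on 1]
4. ¬(r ∧ q), w0   [→-rule on 2 (branches; this branch)]
5. ¬q, w0   [¬∧-rule on 4 (branches; this branch)]
6. ¬◇((r ∧ q) → r), w1   [¬□-rule on 3: fresh world w1, w0Rw1]
7. ¬((r ∧ q) → r), w1   [¬◇-rule on 6 via w1Rw1]
8. r ∧ q, w1   [¬→-rule on 7]
9. ¬r, w1   [¬→-rule on 7]
10. r, w1   [∧-rule on 8]
11. q, w1   [∧-rule on 8]
Accessibility: w0Rw0, w0Rw1, w1Rw1
Branch closes: r and ¬r both at w1.
Every branch closes (one shown): valid in T, hence also in S4, S5 (every theorem of T is a theorem of S4 and S5).

T, S4, S5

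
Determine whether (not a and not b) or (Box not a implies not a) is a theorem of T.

Valid

Tableau for the negation not ((not a and not b) or (Box not a implies not a)):
1. not ((not a and not b) or (Box not a implies not a)), 0
2. not (not a and not b), 0   [neg-or-rule on 1]
3. not (Box not a implies not a), 0   [neg-or-rule on 1]
4. Box not a, 0   [neg-implies-rule on 3]
5. a, 0   [neg-implies-rule on 3]
6. not a, 0   [Box-rule on 4 via 0R0]
Accessibility: 0R0
Branch closes: a and not a both at 0.
Every branch of the negation's tableau closes; the branch above is one of them.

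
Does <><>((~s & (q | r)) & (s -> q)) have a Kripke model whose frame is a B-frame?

1. <><>((~s & (q | r)) & (s -> q)), 0
2. <>((~s & (q | r)) & (s -> q)), 1   [<>-rule on 1: fresh world 1, 0R1]
3. (~s & (q | r)) & (s -> q), 2   [<>-rule on 2: fresh world 2, 1R2]
4. ~s & (q | r), 2   [&-rule on 3]
5. s -> q, 2   [&-rule on 3]
6. ~s, 2   [&-rule on 4]
7. q | r, 2   [&-rule on 4]
8. q, 2   [->-rule on 5 (branches; this branch)]
9. r, 2   [|-rule on 7 (branches; this branch)]
Accessibility: 0R0, 0R1, 1R0, 1R1, 1R2, 2R1, 2R2

Satisfiable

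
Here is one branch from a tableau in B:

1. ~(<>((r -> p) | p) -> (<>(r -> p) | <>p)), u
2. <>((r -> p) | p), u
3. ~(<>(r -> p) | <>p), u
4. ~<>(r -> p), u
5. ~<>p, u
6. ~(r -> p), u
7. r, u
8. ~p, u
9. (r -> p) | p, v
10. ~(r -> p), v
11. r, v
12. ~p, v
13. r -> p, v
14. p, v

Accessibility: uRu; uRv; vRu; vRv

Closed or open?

Yes, closed

Both p and ~p appear at v.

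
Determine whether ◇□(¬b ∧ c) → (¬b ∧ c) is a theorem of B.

Yes, valid

Tableau for the negation ¬(◇□(¬b ∧ c) → (¬b ∧ c)):
1. ¬(◇□(¬b ∧ c) → (¬b ∧ c)), w0
2. ◇□(¬b ∧ c), w0
3. ¬(¬b ∧ c), w0
4. ¬c, w0
5. □(¬b ∧ c), w1
6. ¬b ∧ c, w0
7. ¬b, w0
8. c, w0
Accessibility: w0Rw0, w0Rw1, w1Rw0, w1Rw1
Branch closes: c and ¬c both at w0.
Every branch of the negation's tableau closes; the branch above is one of them.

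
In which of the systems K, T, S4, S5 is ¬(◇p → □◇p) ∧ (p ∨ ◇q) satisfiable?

K, T, S4

S4-tableau for the formula:
1. ¬(◇p → □◇p) ∧ (p ∨ ◇q), u
2. ¬(◇p → □◇p), u
3. p ∨ ◇q, u
4. ◇p, u
5. ¬□◇p, u
6. ◇q, u
7. p, v
8. ¬◇p, w
9. ¬p, w
10. q, x
Accessibility: uRu, uRv, uRw, uRx, vRv, wRw, xRx
Complete open branch: satisfiable in S4, hence also in K, T (this S4-model is also a K-model and a T-model).
S5-tableau for the formula:
1. ¬(◇p → □◇p) ∧ (p ∨ ◇q), u
2. ¬(◇p → □◇p), u
3. p ∨ ◇q, u
4. ◇p, u
5. ¬□◇p, u
6. ◇q, u
7. p, v
8. ¬◇p, w
9. ¬p, u
10. ¬p, v
Accessibility: uRu, uRv, uRw, vRu, vRv, vRw, wRu, wRv, wRw
Branch closes: p and ¬p both at v.
Every branch closes (one shown): unsatisfiable in S5.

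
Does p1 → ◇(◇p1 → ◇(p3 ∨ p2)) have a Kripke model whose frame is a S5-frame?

1. p1 → ◇(◇p1 → ◇(p3 ∨ p2)), w0
2. ◇(◇p1 → ◇(p3 ∨ p2)), w0
3. ◇p1 → ◇(p3 ∨ p2), w1
4. ◇(p3 ∨ p2), w1
5. p3 ∨ p2, w2
6. p2, w2
Accessibility: w0Rw0, w0Rw1, w0Rw2, w1Rw0, w1Rw1, w1Rw2, w2Rw0, w2Rw1, w2Rw2

Satisfiable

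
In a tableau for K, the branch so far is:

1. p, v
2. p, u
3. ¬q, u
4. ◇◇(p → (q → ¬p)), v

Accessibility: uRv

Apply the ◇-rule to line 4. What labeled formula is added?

a fresh world w with vRw, and ◇(p → (q → ¬p)) at w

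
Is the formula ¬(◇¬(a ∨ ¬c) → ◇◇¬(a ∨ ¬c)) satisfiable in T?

No, unsatisfiable

1. ¬(◇¬(a ∨ ¬c) → ◇◇¬(a ∨ ¬c)), u
2. ◇¬(a ∨ ¬c), u
3. ¬◇◇¬(a ∨ ¬c), u
4. ¬◇¬(a ∨ ¬c), u
5. a ∨ ¬c, u
6. ¬c, u
7. ¬(a ∨ ¬c), v
8. ¬a, v
9. c, v
10. ¬◇¬(a ∨ ¬c), v
11. a ∨ ¬c, v
12. ¬c, v
Accessibility: uRu, uRv, vRv
Branch closes: c and ¬c both at v.
Every branch closes; the branch above is one of them.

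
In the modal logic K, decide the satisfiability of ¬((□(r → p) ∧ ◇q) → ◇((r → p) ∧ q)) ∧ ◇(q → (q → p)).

1. ¬((□(r → p) ∧ ◇q) → ◇((r → p) ∧ q)) ∧ ◇(q → (q → p)), 0
2. ¬((□(r → p) ∧ ◇q) → ◇((r → p) ∧ q)), 0
3. ◇(q → (q → p)), 0
4. □(r → p) ∧ ◇q, 0
5. ¬◇((r → p) ∧ q), 0
6. □(r → p), 0
7. ◇q, 0
8. q → (q → p), 1
9. ¬((r → p) ∧ q), 1
10. r → p, 1
11. q → p, 1
12. ¬q, 1
13. p, 1
14. q, 2
15. ¬((r → p) ∧ q), 2
16. r → p, 2
17. ¬(r → p), 2
18. r, 2
19. ¬p, 2
20. p, 2
Accessibility: 0R1, 0R2
Branch closes: p and ¬p both at 2.
All branches of the tableau close; one closing branch shown above.

Unsatisfiable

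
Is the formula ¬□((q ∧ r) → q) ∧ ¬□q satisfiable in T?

No, unsatisfiable

1. ¬□((q ∧ r) → q) ∧ ¬□q, u
2. ¬□((q ∧ r) → q), u
3. ¬□q, u
4. ¬((q ∧ r) → q), v
5. q ∧ r, v
6. ¬q, v
7. q, v
8. r, v
Accessibility: uRu, uRv, vRv
Branch closes: q and ¬q both at v.
All branches of the tableau close; one closing branch shown above.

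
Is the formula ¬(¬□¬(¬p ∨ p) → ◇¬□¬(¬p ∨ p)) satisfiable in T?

Unsatisfiable

1. ¬(¬□¬(¬p ∨ p) → ◇¬□¬(¬p ∨ p)), 0
2. ¬□¬(¬p ∨ p), 0
3. ¬◇¬□¬(¬p ∨ p), 0
4. □¬(¬p ∨ p), 0
5. ¬(¬p ∨ p), 0
6. p, 0
7. ¬p, 0
Accessibility: 0R0
Branch closes: p and ¬p both at 0.
All branches of the tableau close; one closing branch shown above.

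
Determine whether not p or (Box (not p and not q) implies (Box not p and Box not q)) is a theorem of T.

Yes, valid

Tableau for the negation not (not p or (Box (not p and not q) implies (Box not p and Box not q))):
1. not (not p or (Box (not p and not q) implies (Box not p and Box not q))), u
2. p, u   [neg-or-rule on 1]
3. not (Box (not p and not q) implies (Box not p and Box not q)), u   [neg-or-rule on 1]
4. Box (not p and not q), u   [neg-implies-rule on 3]
5. not (Box not p and Box not q), u   [neg-implies-rule on 3]
6. not p and not q, u   [Box-rule on 4 via uRu]
7. not p, u   [and-rule on 6]
8. not q, u   [and-rule on 6]
Accessibility: uRu
Branch closes: p and not p both at u.
Every branch of the negation's tableau closes; the branch above is one of them.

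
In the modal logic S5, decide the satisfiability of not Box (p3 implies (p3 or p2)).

No, unsatisfiable

1. not Box (p3 implies (p3 or p2)), u
2. not (p3 implies (p3 or p2)), v
3. p3, v
4. not (p3 or p2), v
5. not p3, v
6. not p2, v
Accessibility: uRu, uRv, vRu, vRv
Branch closes: p3 and not p3 both at v.
Every branch closes; the branch above is one of them.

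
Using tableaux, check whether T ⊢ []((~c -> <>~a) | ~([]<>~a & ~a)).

Valid

Tableau for the negation ~[]((~c -> <>~a) | ~([]<>~a & ~a)):
1. ~[]((~c -> <>~a) | ~([]<>~a & ~a)), 0
2. ~((~c -> <>~a) | ~([]<>~a & ~a)), 1
3. ~(~c -> <>~a), 1
4. []<>~a & ~a, 1
5. ~c, 1
6. ~<>~a, 1
7. []<>~a, 1
8. ~a, 1
9. a, 1
Accessibility: 0R0, 0R1, 1R1
Branch closes: a and ~a both at 1.
Every branch of the negation's tableau closes; the branch above is one of them.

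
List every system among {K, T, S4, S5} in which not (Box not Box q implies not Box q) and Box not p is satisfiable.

K-tableau for the formula:
1. not (Box not Box q implies not Box q) and Box not p, 0
2. not (Box not Box q implies not Box q), 0
3. Box not p, 0
4. Box not Box q, 0
5. Box q, 0
Complete open branch: satisfiable in K.
T-tableau for the formula:
1. not (Box not Box q implies not Box q) and Box not p, 0
2. not (Box not Box q implies not Box q), 0
3. Box not p, 0
4. Box not Box q, 0
5. Box q, 0
6. not p, 0
7. not Box q, 0
8. q, 0
9. not q, 1
10. not p, 1
11. not Box q, 1
12. q, 1
Accessibility: 0R0, 0R1, 1R1
Branch closes: q and not q both at 1.
Every branch closes (one shown): unsatisfiable in T, hence also in S4, S5 (every S4/S5-frame is a T-frame).

K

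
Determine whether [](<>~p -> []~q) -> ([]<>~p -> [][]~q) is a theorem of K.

Tableau for the negation ~([](<>~p -> []~q) -> ([]<>~p -> [][]~q)):
1. ~([](<>~p -> []~q) -> ([]<>~p -> [][]~q)), w0
2. [](<>~p -> []~q), w0
3. ~([]<>~p -> [][]~q), w0
4. []<>~p, w0
5. ~[][]~q, w0
6. ~[]~q, w1
7. <>~p -> []~q, w1
8. <>~p, w1
9. ~<>~p, w1
10. q, w2
11. p, w2
12. ~p, w3
13. p, w3
Accessibility: w0Rw1, w1Rw2, w1Rw3
Branch closes: p and ~p both at w3.
Every branch of the negation's tableau closes; the branch above is one of them.

Valid in K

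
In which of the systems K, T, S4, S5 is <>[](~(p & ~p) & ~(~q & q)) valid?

T, S4, S5

T-tableau for the negation ~<>[](~(p & ~p) & ~(~q & q)):
1. ~<>[](~(p & ~p) & ~(~q & q)), u
2. ~[](~(p & ~p) & ~(~q & q)), u
3. ~(~(p & ~p) & ~(~q & q)), v
4. ~[](~(p & ~p) & ~(~q & q)), v
5. ~q & q, v
6. ~q, v
7. q, v
Accessibility: uRu, uRv, vRv
Branch closes: q and ~q both at v.
Every branch closes (one shown): valid in T, hence also in S4, S5 (every theorem of T is a theorem of S4 and S5).
K-tableau for the negation ~<>[](~(p & ~p) & ~(~q & q)):
1. ~<>[](~(p & ~p) & ~(~q & q)), u
Complete open branch: countermodel on a K-frame, so not valid in K.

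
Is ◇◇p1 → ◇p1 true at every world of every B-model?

Tableau for the negation ¬(◇◇p1 → ◇p1):
1. ¬(◇◇p1 → ◇p1), 0
2. ◇◇p1, 0   [¬→-rule on 1]
3. ¬◇p1, 0   [¬→-rule on 1]
4. ¬p1, 0   [¬◇-rule on 3 via 0R0]
5. ◇p1, 1   [◇-rule on 2: fresh world 1, 0R1]
6. ¬p1, 1   [¬◇-rule on 3 via 0R1]
7. p1, 2   [◇-rule on 5: fresh world 2, 1R2]
Accessibility: 0R0, 0R1, 1R0, 1R1, 1R2, 2R1, 2R2
The negation has an open branch (countermodel exists).

No, not valid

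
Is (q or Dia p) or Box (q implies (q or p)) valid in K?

Tableau for the negation not ((q or Dia p) or Box (q implies (q or p))):
1. not ((q or Dia p) or Box (q implies (q or p))), 0
2. not (q or Dia p), 0
3. not Box (q implies (q or p)), 0
4. not q, 0
5. not Dia p, 0
6. not (q implies (q or p)), 1
7. q, 1
8. not (q or p), 1
9. not q, 1
10. not p, 1
Accessibility: 0R1
Branch closes: q and not q both at 1.
Every branch of the negation's tableau closes; the branch above is one of them.

Valid in K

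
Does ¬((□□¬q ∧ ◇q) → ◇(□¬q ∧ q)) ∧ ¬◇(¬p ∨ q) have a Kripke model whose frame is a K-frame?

1. ¬((□□¬q ∧ ◇q) → ◇(□¬q ∧ q)) ∧ ¬◇(¬p ∨ q), 0
2. ¬((□□¬q ∧ ◇q) → ◇(□¬q ∧ q)), 0
3. ¬◇(¬p ∨ q), 0
4. □□¬q ∧ ◇q, 0
5. ¬◇(□¬q ∧ q), 0
6. □□¬q, 0
7. ◇q, 0
8. q, 1
9. ¬(¬p ∨ q), 1
10. p, 1
11. ¬q, 1
Accessibility: 0R1
Branch closes: q and ¬q both at 1.
All branches of the tableau close; one closing branch shown above.

No, unsatisfiable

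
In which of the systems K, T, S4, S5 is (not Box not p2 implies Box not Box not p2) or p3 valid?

S5-tableau for the negation not ((not Box not p2 implies Box not Box not p2) or p3):
1. not ((not Box not p2 implies Box not Box not p2) or p3), 0
2. not (not Box not p2 implies Box not Box not p2), 0
3. not p3, 0
4. not Box not p2, 0
5. not Box not Box not p2, 0
6. p2, 1
7. Box not p2, 2
8. not p2, 0
9. not p2, 1
Accessibility: 0R0, 0R1, 0R2, 1R0, 1R1, 1R2, 2R0, 2R1, 2R2
Branch closes: p2 and not p2 both at 1.
Every branch closes (one shown): valid in S5.
S4-tableau for the negation not ((not Box not p2 implies Box not Box not p2) or p3):
1. not ((not Box not p2 implies Box not Box not p2) or p3), 0
2. not (not Box not p2 implies Box not Box not p2), 0
3. not p3, 0
4. not Box not p2, 0
5. not Box not Box not p2, 0
6. p2, 1
7. Box not p2, 2
8. not p2, 2
Accessibility: 0R0, 0R1, 0R2, 1R1, 2R2
Complete open branch: countermodel on an S4-frame, so not valid in S4, nor in K, T (the same frame is also a K-frame and a T-frame).

S5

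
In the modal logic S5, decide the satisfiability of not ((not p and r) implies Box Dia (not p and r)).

Unsatisfiable (every branch closes)

1. not ((not p and r) implies Box Dia (not p and r)), 0
2. not p and r, 0
3. not Box Dia (not p and r), 0
4. not p, 0
5. r, 0
6. not Dia (not p and r), 1
7. not (not p and r), 0
8. not (not p and r), 1
9. not r, 0
Accessibility: 0R0, 0R1, 1R0, 1R1
Branch closes: r and not r both at 0.
(One branch shown.) All branches close.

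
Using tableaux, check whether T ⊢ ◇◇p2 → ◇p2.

Tableau for the negation ¬(◇◇p2 → ◇p2):
1. ¬(◇◇p2 → ◇p2), u
2. ◇◇p2, u
3. ¬◇p2, u
4. ¬p2, u
5. ◇p2, v
6. ¬p2, v
7. p2, w
Accessibility: uRu, uRv, vRv, vRw, wRw
The negation has an open branch (countermodel exists).

Not valid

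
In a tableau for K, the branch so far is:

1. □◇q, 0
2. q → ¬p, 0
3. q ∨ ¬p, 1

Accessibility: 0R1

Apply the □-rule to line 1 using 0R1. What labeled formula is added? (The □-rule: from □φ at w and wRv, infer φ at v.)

◇q, 1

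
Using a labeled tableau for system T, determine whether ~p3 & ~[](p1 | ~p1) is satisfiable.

1. ~p3 & ~[](p1 | ~p1), w0
2. ~p3, w0   [&-rule on 1]
3. ~[](p1 | ~p1), w0   [&-rule on 1]
4. ~(p1 | ~p1), w1   [~[]-rule on 3: fresh world w1, w0Rw1]
5. ~p1, w1   [~|-rule on 4]
6. p1, w1   [~|-rule on 4]
Accessibility: w0Rw0, w0Rw1, w1Rw1
Branch closes: p1 and ~p1 both at w1.
Every branch closes; the branch above is one of them.

Unsatisfiable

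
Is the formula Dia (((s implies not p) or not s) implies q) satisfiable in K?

Satisfiable (open branch found)

1. Dia (((s implies not p) or not s) implies q), w0
2. ((s implies not p) or not s) implies q, w1   [Dia-rule on 1: fresh world w1, w0Rw1]
3. q, w1   [implies-rule on 2 (branches; this branch)]
Accessibility: w0Rw1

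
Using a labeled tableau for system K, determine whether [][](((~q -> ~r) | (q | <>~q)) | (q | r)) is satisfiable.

1. [][](((~q -> ~r) | (q | <>~q)) | (q | r)), w0

Satisfiable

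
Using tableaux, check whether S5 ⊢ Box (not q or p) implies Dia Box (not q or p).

Valid in S5

Tableau for the negation not (Box (not q or p) implies Dia Box (not q or p)):
1. not (Box (not q or p) implies Dia Box (not q or p)), 0
2. Box (not q or p), 0
3. not Dia Box (not q or p), 0
4. not q or p, 0
5. not Box (not q or p), 0
6. p, 0
7. not (not q or p), 1
8. q, 1
9. not p, 1
10. not q or p, 1
11. not Box (not q or p), 1
12. p, 1
Accessibility: 0R0, 0R1, 1R0, 1R1
Branch closes: p and not p both at 1.
All branches of the negation close; one closing branch shown above.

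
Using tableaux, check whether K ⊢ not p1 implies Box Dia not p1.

Not valid

Tableau for the negation not (not p1 implies Box Dia not p1):
1. not (not p1 implies Box Dia not p1), w0
2. not p1, w0
3. not Box Dia not p1, w0
4. not Dia not p1, w1
Accessibility: w0Rw1
The negation has an open branch (countermodel exists).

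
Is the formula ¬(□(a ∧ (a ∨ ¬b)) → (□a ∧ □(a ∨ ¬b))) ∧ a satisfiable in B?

Unsatisfiable (every branch closes)

1. ¬(□(a ∧ (a ∨ ¬b)) → (□a ∧ □(a ∨ ¬b))) ∧ a, u
2. ¬(□(a ∧ (a ∨ ¬b)) → (□a ∧ □(a ∨ ¬b))), u
3. a, u
4. □(a ∧ (a ∨ ¬b)), u
5. ¬(□a ∧ □(a ∨ ¬b)), u
6. a ∧ (a ∨ ¬b), u
7. a ∨ ¬b, u
8. ¬□(a ∨ ¬b), u
9. ¬b, u
10. ¬(a ∨ ¬b), v
11. ¬a, v
12. b, v
13. a ∧ (a ∨ ¬b), v
14. a, v
15. a ∨ ¬b, v
Accessibility: uRu, uRv, vRu, vRv
Branch closes: a and ¬a both at v.
All branches of the tableau close; one closing branch shown above.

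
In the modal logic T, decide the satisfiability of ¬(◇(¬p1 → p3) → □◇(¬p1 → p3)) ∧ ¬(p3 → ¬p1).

Satisfiable

1. ¬(◇(¬p1 → p3) → □◇(¬p1 → p3)) ∧ ¬(p3 → ¬p1), u
2. ¬(◇(¬p1 → p3) → □◇(¬p1 → p3)), u   [∧-rule on 1]
3. ¬(p3 → ¬p1), u   [∧-rule on 1]
4. ◇(¬p1 → p3), u   [¬→-rule on 2]
5. ¬□◇(¬p1 → p3), u   [¬→-rule on 2]
6. p3, u   [¬→-rule on 3]
7. p1, u   [¬→-rule on 3]
8. ¬p1 → p3, v   [◇-rule on 4: fresh world v, uRv]
9. p3, v   [→-rule on 8 (branches; this branch)]
10. ¬◇(¬p1 → p3), w   [¬□-rule on 5: fresh world w, uRw]
11. ¬(¬p1 → p3), w   [¬◇-rule on 10 via wRw]
12. ¬p1, w   [¬→-rule on 11]
13. ¬p3, w   [¬→-rule on 11]
Accessibility: uRu, uRv, uRw, vRv, wRw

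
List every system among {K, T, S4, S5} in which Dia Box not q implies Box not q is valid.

S5-tableau for the negation not (Dia Box not q implies Box not q):
1. not (Dia Box not q implies Box not q), w0
2. Dia Box not q, w0
3. not Box not q, w0
4. Box not q, w1
5. not q, w0
6. not q, w1
7. q, w2
8. not q, w2
Accessibility: w0Rw0, w0Rw1, w0Rw2, w1Rw0, w1Rw1, w1Rw2, w2Rw0, w2Rw1, w2Rw2
Branch closes: q and not q both at w2.
Every branch closes (one shown): valid in S5.
S4-tableau for the negation not (Dia Box not q implies Box not q):
1. not (Dia Box not q implies Box not q), w0
2. Dia Box not q, w0
3. not Box not q, w0
4. Box not q, w1
5. not q, w1
6. q, w2
Accessibility: w0Rw0, w0Rw1, w0Rw2, w1Rw1, w2Rw2
Complete open branch: countermodel on an S4-frame, so not valid in S4, nor in K, T (the same frame is also a K-frame and a T-frame).

S5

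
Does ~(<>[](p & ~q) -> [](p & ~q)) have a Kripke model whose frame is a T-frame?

1. ~(<>[](p & ~q) -> [](p & ~q)), w0
2. <>[](p & ~q), w0
3. ~[](p & ~q), w0
4. [](p & ~q), w1
5. p & ~q, w1
6. p, w1
7. ~q, w1
8. ~(p & ~q), w2
9. q, w2
Accessibility: w0Rw0, w0Rw1, w0Rw2, w1Rw1, w2Rw2

Satisfiable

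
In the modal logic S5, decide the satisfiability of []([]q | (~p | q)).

1. []([]q | (~p | q)), 0
2. []q | (~p | q), 0
3. ~p | q, 0
4. q, 0
Accessibility: 0R0

Satisfiable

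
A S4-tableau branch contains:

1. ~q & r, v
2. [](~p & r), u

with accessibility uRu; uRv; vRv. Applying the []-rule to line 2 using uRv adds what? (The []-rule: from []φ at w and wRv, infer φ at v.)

~p & r, v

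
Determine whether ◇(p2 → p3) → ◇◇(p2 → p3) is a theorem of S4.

Tableau for the negation ¬(◇(p2 → p3) → ◇◇(p2 → p3)):
1. ¬(◇(p2 → p3) → ◇◇(p2 → p3)), u
2. ◇(p2 → p3), u
3. ¬◇◇(p2 → p3), u
4. ¬◇(p2 → p3), u
5. ¬(p2 → p3), u
6. p2, u
7. ¬p3, u
8. p2 → p3, v
9. ¬◇(p2 → p3), v
10. ¬(p2 → p3), v
11. p2, v
12. ¬p3, v
13. p3, v
Accessibility: uRu, uRv, vRv
Branch closes: p3 and ¬p3 both at v.
All branches of the negation close; one closing branch shown above.

Valid in S4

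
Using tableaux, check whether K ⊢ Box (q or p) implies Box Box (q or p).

Tableau for the negation not (Box (q or p) implies Box Box (q or p)):
1. not (Box (q or p) implies Box Box (q or p)), u
2. Box (q or p), u
3. not Box Box (q or p), u
4. not Box (q or p), v
5. q or p, v
6. p, v
7. not (q or p), w
8. not q, w
9. not p, w
Accessibility: uRv, vRw
The negation has an open branch (countermodel exists).

Not valid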